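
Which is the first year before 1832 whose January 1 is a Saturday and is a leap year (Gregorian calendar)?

Jan 1 advances by 2 weekdays after a leap year and by 1 after a common year.
1832: Jan 1 is Sunday (leap).
1831: Saturday
1830: Friday
1829: Thursday
1828: Tuesday (leap)
1827: Monday
1826: Sunday
1825: Saturday
1824: Thursday (leap)
1823: Wednesday
1822: Tuesday
1821: Monday
1820: Saturday (leap)
1820 begins on a Saturday and is a leap year.

1820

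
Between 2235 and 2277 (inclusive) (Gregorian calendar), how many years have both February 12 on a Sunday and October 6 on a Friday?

5

Check each year's weekday for February 12 and October 6:
  2235: Thu/Tue  2236: Fri/Thu  2237: Sun/Fri ✓  2238: Mon/Sat  2239: Tue/Sun  2240: Wed/Tue  2241: Fri/Wed  2242: Sat/Thu  2243: Sun/Fri ✓  2244: Mon/Sun  2245: Wed/Mon  2246: Thu/Tue  2247: Fri/Wed  2248: Sat/Fri  …(15 more)…  2264: Fri/Thu  2265: Sun/Fri ✓  2266: Mon/Sat  2267: Tue/Sun  2268: Wed/Tue  2269: Fri/Wed  2270: Sat/Thu  2271: Sun/Fri ✓  2272: Mon/Sun  2273: Wed/Mon  2274: Thu/Tue  2275: Fri/Wed  2276: Sat/Fri  2277: Mon/Sat
Both conditions hold in: 2237, 2243, 2254, 2265, 2271 — 5.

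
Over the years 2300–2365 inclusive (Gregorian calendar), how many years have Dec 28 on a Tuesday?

9

Track Dec 28's weekday year by year (advancing +1, or +2 across a Feb 29):
  2300: Fri  2301: Sat (+1)  2302: Sun (+1)  2303: Mon (+1)  2304: Wed (+2)
  2305: Thu (+1)  2306: Fri (+1)  2307: Sat (+1)  2308: Mon (+2)  2309: Tue (+1) ✓
  2310: Wed (+1)  2311: Thu (+1)  2312: Sat (+2)  2313: Sun (+1)  … (38 more years) …
  2352: Sun (+2)  2353: Mon (+1)  2354: Tue (+1) ✓  2355: Wed (+1)  2356: Fri (+2)
  2357: Sat (+1)  2358: Sun (+1)  2359: Mon (+1)  2360: Wed (+2)  2361: Thu (+1)
  2362: Fri (+1)  2363: Sat (+1)  2364: Mon (+2)  2365: Tue (+1) ✓
Tuesday years: 2309, 2315, 2320, 2326, 2337, 2343, 2348, 2354, 2365 — 9 in total.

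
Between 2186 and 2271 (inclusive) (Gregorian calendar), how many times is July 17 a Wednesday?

Track July 17's weekday year by year (advancing +1, or +2 across a Feb 29):
  2186: Mon  2187: Tue (+1)  2188: Thu (+2)  2189: Fri (+1)  2190: Sat (+1)
  2191: Sun (+1)  2192: Tue (+2)  2193: Wed (+1) ✓  2194: Thu (+1)  2195: Fri (+1)
  2196: Sun (+2)  2197: Mon (+1)  2198: Tue (+1)  2199: Wed (+1) ✓  … (58 more years) …
  2258: Sat (+1)  2259: Sun (+1)  2260: Tue (+2)  2261: Wed (+1) ✓  2262: Thu (+1)
  2263: Fri (+1)  2264: Sun (+2)  2265: Mon (+1)  2266: Tue (+1)  2267: Wed (+1) ✓
  2268: Fri (+2)  2269: Sat (+1)  2270: Sun (+1)  2271: Mon (+1)
Wednesday years: 2193, 2199, 2205, 2211, 2216, 2222, 2233, 2239, 2244, 2250, 2261, 2267 — 12 in total.

12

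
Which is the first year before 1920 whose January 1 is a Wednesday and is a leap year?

Jan 1 advances by 2 weekdays after a leap year and by 1 after a common year.
1920: Jan 1 is Thursday (leap).
1919: Wednesday
1918: Tuesday
1917: Monday
1916: Saturday (leap)
1915: Friday
1914: Thursday
1913: Wednesday
1912: Monday (leap)
1911: Sunday
1910: Saturday
1909: Friday
1908: Wednesday (leap)
1908 begins on a Wednesday and is a leap year.

1908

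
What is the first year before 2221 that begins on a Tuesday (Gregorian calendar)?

Jan 1 advances by 2 weekdays after a leap year and by 1 after a common year.
2221: Jan 1 is Monday.
2220: Saturday (leap)
2219: Friday
2218: Thursday
2217: Wednesday
2216: Monday (leap)
2215: Sunday
2214: Saturday
2213: Friday
2212: Wednesday (leap)
2211: Tuesday
2211 begins on a Tuesday

2211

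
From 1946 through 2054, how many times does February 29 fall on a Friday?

4

Leap years in 1946–2054: 27 of them.
Feb 29 weekday advances by 5 (mod 7) from one leap year to the next four years later (or differs when a century non-leap intervenes).
Leap-day weekdays: 1948:Sun 1952:Fri✓ 1956:Wed 1960:Mon 1964:Sat 1968:Thu 1972:Tue 1976:Sun 1980:Fri✓ 1984:Wed 1988:Mon 1992:Sat 1996:Thu 2000:Tue 2004:Sun 2008:Fri✓ 2012:Wed 2016:Mon 2020:Sat 2024:Thu 2028:Tue 2032:Sun 2036:Fri✓ 2040:Wed 2044:Mon 2048:Sat 2052:Thu
Friday: 1952, 1980, 2008, 2036 → 4.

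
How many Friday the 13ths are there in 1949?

Check the 13th of each month of 1949: Jan 13: Thu, Feb 13: Sun, Mar 13: Sun, Apr 13: Wed, May 13: Fri, Jun 13: Mon, Jul 13: Wed, Aug 13: Sat, Sep 13: Tue, Oct 13: Thu, Nov 13: Sun, Dec 13: Tue.
Friday occurs in May — 1 month.

1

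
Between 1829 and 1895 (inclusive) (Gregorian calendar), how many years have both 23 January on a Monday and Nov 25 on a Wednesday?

0

Check each year's weekday for 23 January and Nov 25:
  1829: Fri/Wed  1830: Sat/Thu  1831: Sun/Fri  1832: Mon/Sun  1833: Wed/Mon  1834: Thu/Tue  1835: Fri/Wed  1836: Sat/Fri  1837: Mon/Sat  1838: Tue/Sun  1839: Wed/Mon  1840: Thu/Wed  1841: Sat/Thu  1842: Sun/Fri  …(39 more)…  1882: Mon/Sat  1883: Tue/Sun  1884: Wed/Tue  1885: Fri/Wed  1886: Sat/Thu  1887: Sun/Fri  1888: Mon/Sun  1889: Wed/Mon  1890: Thu/Tue  1891: Fri/Wed  1892: Sat/Fri  1893: Mon/Sat  1894: Tue/Sun  1895: Wed/Mon
Both conditions hold in: no year — 0.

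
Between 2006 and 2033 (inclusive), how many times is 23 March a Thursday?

4

Track 23 March's weekday year by year (advancing +1, or +2 across a Feb 29):
  2006: Thu ✓  2007: Fri (+1)  2008: Sun (+2)  2009: Mon (+1)  2010: Tue (+1)
  2011: Wed (+1)  2012: Fri (+2)  2013: Sat (+1)  2014: Sun (+1)  2015: Mon (+1)
  2016: Wed (+2)  2017: Thu (+1) ✓  2018: Fri (+1)  2019: Sat (+1)  2020: Mon (+2)
  2021: Tue (+1)  2022: Wed (+1)  2023: Thu (+1) ✓  2024: Sat (+2)  2025: Sun (+1)
  2026: Mon (+1)  2027: Tue (+1)  2028: Thu (+2) ✓  2029: Fri (+1)  2030: Sat (+1)
  2031: Sun (+1)  2032: Tue (+2)  2033: Wed (+1)
Thursday years: 2006, 2017, 2023, 2028 — 4 in total.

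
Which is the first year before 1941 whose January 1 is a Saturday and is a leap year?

Jan 1 advances by 2 weekdays after a leap year and by 1 after a common year.
1941: Jan 1 is Wednesday.
1940: Monday (leap)
1939: Sunday
1938: Saturday
1937: Friday
1936: Wednesday (leap)
1935: Tuesday
1934: Monday
1933: Sunday
1932: Friday (leap)
1931: Thursday
1930: Wednesday
1929: Tuesday
1928: Sunday (leap)
1927: Saturday
1926: Friday
1925: Thursday
1924: Tuesday (leap)
1923: Monday
1922: Sunday
1921: Saturday
1920: Thursday (leap)
1919: Wednesday
1918: Tuesday
1917: Monday
1916: Saturday (leap)
1916 begins on a Saturday and is a leap year.

1916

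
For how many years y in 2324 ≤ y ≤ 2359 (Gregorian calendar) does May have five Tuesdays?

14

May has 31 days; it has five Tuesdays when Tuesday falls among the first (month-length − 28) days — i.e. when May 1 is one of Tuesday/Monday/Sunday.
May 1 by year: 2324:Thu 2325:Fri 2326:Sat 2327:Sun✓ 2328:Tue✓ 2329:Wed 2330:Thu 2331:Fri 2332:Sun✓ 2333:Mon✓ 2334:Tue✓ 2335:Wed 2336:Fri 2337:Sat 2338:Sun✓ …(6 more)… 2345:Tue✓ 2346:Wed 2347:Thu 2348:Sat 2349:Sun✓ 2350:Mon✓ 2351:Tue✓ 2352:Thu 2353:Fri 2354:Sat 2355:Sun✓ 2356:Tue✓ 2357:Wed 2358:Thu 2359:Fri
Years with five Tuesdays: 2327, 2328, 2332, 2333, 2334, 2338, 2339, 2344, 2345, 2349, 2350, 2351, 2355, 2356 → 14.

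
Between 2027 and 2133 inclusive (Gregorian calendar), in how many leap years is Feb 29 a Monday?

3

Leap years in 2027–2133: 26 of them.
Feb 29 weekday advances by 5 (mod 7) from one leap year to the next four years later (or differs when a century non-leap intervenes).
Leap-day weekdays: 2028:Tue 2032:Sun 2036:Fri 2040:Wed 2044:Mon✓ 2048:Sat 2052:Thu 2056:Tue 2060:Sun 2064:Fri 2068:Wed 2072:Mon✓ 2076:Sat 2080:Thu 2084:Tue 2088:Sun 2092:Fri 2096:Wed 2104:Fri 2108:Wed 2112:Mon✓ 2116:Sat 2120:Thu 2124:Tue 2128:Sun 2132:Fri
Monday: 2044, 2072, 2112 → 3.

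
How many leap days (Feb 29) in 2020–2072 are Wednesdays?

2

Leap years in 2020–2072: 14 of them.
Feb 29 weekday advances by 5 (mod 7) from one leap year to the next four years later (or differs when a century non-leap intervenes).
Leap-day weekdays: 2020:Sat 2024:Thu 2028:Tue 2032:Sun 2036:Fri 2040:Wed✓ 2044:Mon 2048:Sat 2052:Thu 2056:Tue 2060:Sun 2064:Fri 2068:Wed✓ 2072:Mon
Wednesday: 2040, 2068 → 2.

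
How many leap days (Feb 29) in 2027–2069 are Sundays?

2

Leap years in 2027–2069: 11 of them.
Feb 29 weekday advances by 5 (mod 7) from one leap year to the next four years later (or differs when a century non-leap intervenes).
Leap-day weekdays: 2028:Tue 2032:Sun✓ 2036:Fri 2040:Wed 2044:Mon 2048:Sat 2052:Thu 2056:Tue 2060:Sun✓ 2064:Fri 2068:Wed
Sunday: 2032, 2060 → 2.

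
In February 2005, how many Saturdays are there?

February 2005 has 28 days and begins on Tuesday.
The first Saturday is February 5.
Saturdays fall on 5, 12, 19, 26 — that's 4.

4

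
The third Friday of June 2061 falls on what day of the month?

June 1, 2061 is a Wednesday, so the first Friday is the 3rd.
The third Friday is 3 + 14 = 17.

17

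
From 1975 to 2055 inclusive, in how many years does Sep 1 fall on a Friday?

11

Track Sep 1's weekday year by year (advancing +1, or +2 across a Feb 29):
  1975: Mon  1976: Wed (+2)  1977: Thu (+1)  1978: Fri (+1) ✓  1979: Sat (+1)
  1980: Mon (+2)  1981: Tue (+1)  1982: Wed (+1)  1983: Thu (+1)  1984: Sat (+2)
  1985: Sun (+1)  1986: Mon (+1)  1987: Tue (+1)  1988: Thu (+2)  … (53 more years) …
  2042: Mon (+1)  2043: Tue (+1)  2044: Thu (+2)  2045: Fri (+1) ✓  2046: Sat (+1)
  2047: Sun (+1)  2048: Tue (+2)  2049: Wed (+1)  2050: Thu (+1)  2051: Fri (+1) ✓
  2052: Sun (+2)  2053: Mon (+1)  2054: Tue (+1)  2055: Wed (+1)
Friday years: 1978, 1989, 1995, 2000, 2006, 2017, 2023, 2028, 2034, 2045, 2051 — 11 in total.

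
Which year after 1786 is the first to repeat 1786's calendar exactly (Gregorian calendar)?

1797

Two years share a calendar iff Jan 1 falls on the same weekday and both are leap or both are common. 1786: Jan 1 is Sunday, common year.
1787: Jan 1 Monday, common
1788: Jan 1 Tuesday, leap
1789: Jan 1 Thursday, common
1790: Jan 1 Friday, common
1791: Jan 1 Saturday, common
1792: Jan 1 Sunday, leap
1793: Jan 1 Tuesday, common
1794: Jan 1 Wednesday, common
1795: Jan 1 Thursday, common
1796: Jan 1 Friday, leap
1797: Jan 1 Sunday, common
1797 matches on both conditions.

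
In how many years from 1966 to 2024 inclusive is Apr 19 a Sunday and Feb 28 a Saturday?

Check each year's weekday for Apr 19 and Feb 28:
  1966: Tue/Mon  1967: Wed/Tue  1968: Fri/Wed  1969: Sat/Fri  1970: Sun/Sat ✓  1971: Mon/Sun  1972: Wed/Mon  1973: Thu/Wed  1974: Fri/Thu  1975: Sat/Fri  1976: Mon/Sat  1977: Tue/Mon  1978: Wed/Tue  1979: Thu/Wed  …(31 more)…  2011: Tue/Mon  2012: Thu/Tue  2013: Fri/Thu  2014: Sat/Fri  2015: Sun/Sat ✓  2016: Tue/Sun  2017: Wed/Tue  2018: Thu/Wed  2019: Fri/Thu  2020: Sun/Fri  2021: Mon/Sun  2022: Tue/Mon  2023: Wed/Tue  2024: Fri/Wed
Both conditions hold in: 1970, 1981, 1987, 1998, 2009, 2015 — 6.

6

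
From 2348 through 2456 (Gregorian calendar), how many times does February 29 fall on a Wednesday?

Leap years in 2348–2456: 28 of them.
Feb 29 weekday advances by 5 (mod 7) from one leap year to the next four years later (or differs when a century non-leap intervenes).
Leap-day weekdays: 2348:Sun 2352:Fri 2356:Wed✓ 2360:Mon 2364:Sat 2368:Thu 2372:Tue 2376:Sun 2380:Fri 2384:Wed✓ 2388:Mon 2392:Sat 2396:Thu 2400:Tue 2404:Sun 2408:Fri 2412:Wed✓ 2416:Mon 2420:Sat 2424:Thu 2428:Tue 2432:Sun 2436:Fri 2440:Wed✓ 2444:Mon 2448:Sat 2452:Thu 2456:Tue
Wednesday: 2356, 2384, 2412, 2440 → 4.

4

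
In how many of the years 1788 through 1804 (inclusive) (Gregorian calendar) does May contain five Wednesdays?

May has 31 days; it has five Wednesdays when Wednesday falls among the first (month-length − 28) days — i.e. when May 1 is one of Wednesday/Tuesday/Monday.
May 1 by year: 1788:Thu 1789:Fri 1790:Sat 1791:Sun 1792:Tue✓ 1793:Wed✓ 1794:Thu 1795:Fri 1796:Sun 1797:Mon✓ 1798:Tue✓ 1799:Wed✓ 1800:Thu 1801:Fri 1802:Sat 1803:Sun 1804:Tue✓
Years with five Wednesdays: 1792, 1793, 1797, 1798, 1799, 1804 → 6.

6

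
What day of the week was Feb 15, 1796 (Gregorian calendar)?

January 1, 1796 is a Friday.
February 15 is day 46 of the year, i.e. 45 days after Jan 1.
45 mod 7 = 3, so advance 3 weekdays from Friday: Monday.

Monday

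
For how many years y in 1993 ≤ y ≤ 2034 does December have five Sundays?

18

December has 31 days; it has five Sundays when Sunday falls among the first (month-length − 28) days — i.e. when December 1 is one of Sunday/Saturday/Friday.
December 1 by year: 1993:Wed 1994:Thu 1995:Fri✓ 1996:Sun✓ 1997:Mon 1998:Tue 1999:Wed 2000:Fri✓ 2001:Sat✓ 2002:Sun✓ 2003:Mon 2004:Wed 2005:Thu 2006:Fri✓ 2007:Sat✓ …(12 more)… 2020:Tue 2021:Wed 2022:Thu 2023:Fri✓ 2024:Sun✓ 2025:Mon 2026:Tue 2027:Wed 2028:Fri✓ 2029:Sat✓ 2030:Sun✓ 2031:Mon 2032:Wed 2033:Thu 2034:Fri✓
Years with five Sundays: 1995, 1996, 2000, 2001, 2002, 2006, 2007, 2012, 2013, 2017, 2018, 2019, 2023, 2024, 2028, 2029, 2030, 2034 → 18.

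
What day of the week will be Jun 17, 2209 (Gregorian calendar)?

Saturday

January 1, 2209 is a Sunday.
June 17 is day 168 of the year, i.e. 167 days after Jan 1.
167 mod 7 = 6, so advance 6 weekdays from Sunday: Saturday.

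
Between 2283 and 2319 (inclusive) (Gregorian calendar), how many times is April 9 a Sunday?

Track April 9's weekday year by year (advancing +1, or +2 across a Feb 29):
  2283: Mon  2284: Wed (+2)  2285: Thu (+1)  2286: Fri (+1)  2287: Sat (+1)
  2288: Mon (+2)  2289: Tue (+1)  2290: Wed (+1)  2291: Thu (+1)  2292: Sat (+2)
  2293: Sun (+1) ✓  2294: Mon (+1)  2295: Tue (+1)  2296: Thu (+2)  … (9 more years) …
  2306: Mon (+1)  2307: Tue (+1)  2308: Thu (+2)  2309: Fri (+1)  2310: Sat (+1)
  2311: Sun (+1) ✓  2312: Tue (+2)  2313: Wed (+1)  2314: Thu (+1)  2315: Fri (+1)
  2316: Sun (+2) ✓  2317: Mon (+1)  2318: Tue (+1)  2319: Wed (+1)
Sunday years: 2293, 2299, 2305, 2311, 2316 — 5 in total.

5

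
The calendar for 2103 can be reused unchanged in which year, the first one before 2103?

Two years share a calendar iff Jan 1 falls on the same weekday and both are leap or both are common. 2103: Jan 1 is Monday, common year.
2102: Jan 1 Sunday, common
2101: Jan 1 Saturday, common
2100: Jan 1 Friday, common
2099: Jan 1 Thursday, common
2098: Jan 1 Wednesday, common
2097: Jan 1 Tuesday, common
2096: Jan 1 Sunday, leap
2095: Jan 1 Saturday, common
2094: Jan 1 Friday, common
2093: Jan 1 Thursday, common
2092: Jan 1 Tuesday, leap
2091: Jan 1 Monday, common
2091 matches on both conditions.

2091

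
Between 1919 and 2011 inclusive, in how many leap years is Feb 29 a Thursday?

3

Leap years in 1919–2011: 23 of them.
Feb 29 weekday advances by 5 (mod 7) from one leap year to the next four years later (or differs when a century non-leap intervenes).
Leap-day weekdays: 1920:Sun 1924:Fri 1928:Wed 1932:Mon 1936:Sat 1940:Thu✓ 1944:Tue 1948:Sun 1952:Fri 1956:Wed 1960:Mon 1964:Sat 1968:Thu✓ 1972:Tue 1976:Sun 1980:Fri 1984:Wed 1988:Mon 1992:Sat 1996:Thu✓ 2000:Tue 2004:Sun 2008:Fri
Thursday: 1940, 1968, 1996 → 3.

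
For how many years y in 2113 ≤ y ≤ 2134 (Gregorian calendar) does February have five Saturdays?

February has 28 days (29 in leap years); it has five Saturdays when Saturday falls among the first (month-length − 28) days — i.e. when February 1 is Saturday in a leap year (never in a common year).
February 1 by year: 2113:Wed 2114:Thu 2115:Fri 2116:Sat✓ 2117:Mon 2118:Tue 2119:Wed 2120:Thu 2121:Sat 2122:Sun 2123:Mon 2124:Tue 2125:Thu 2126:Fri 2127:Sat 2128:Sun 2129:Tue 2130:Wed 2131:Thu 2132:Fri 2133:Sun 2134:Mon
Years with five Saturdays: 2116 → 1.

1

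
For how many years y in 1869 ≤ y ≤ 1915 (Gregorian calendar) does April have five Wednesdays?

13

April has 30 days; it has five Wednesdays when Wednesday falls among the first (month-length − 28) days — i.e. when April 1 is one of Wednesday/Tuesday.
April 1 by year: 1869:Thu 1870:Fri 1871:Sat 1872:Mon 1873:Tue✓ 1874:Wed✓ 1875:Thu 1876:Sat 1877:Sun 1878:Mon 1879:Tue✓ 1880:Thu 1881:Fri 1882:Sat 1883:Sun …(17 more)… 1901:Mon 1902:Tue✓ 1903:Wed✓ 1904:Fri 1905:Sat 1906:Sun 1907:Mon 1908:Wed✓ 1909:Thu 1910:Fri 1911:Sat 1912:Mon 1913:Tue✓ 1914:Wed✓ 1915:Thu
Years with five Wednesdays: 1873, 1874, 1879, 1884, 1885, 1890, 1891, 1896, 1902, 1903, 1908, 1913, 1914 → 13.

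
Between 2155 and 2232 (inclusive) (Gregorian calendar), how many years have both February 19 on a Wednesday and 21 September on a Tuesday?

Check each year's weekday for February 19 and 21 September:
  2155: Wed/Sun  2156: Thu/Tue  2157: Sat/Wed  2158: Sun/Thu  2159: Mon/Fri  2160: Tue/Sun  2161: Thu/Mon  2162: Fri/Tue  2163: Sat/Wed  2164: Sun/Fri  2165: Tue/Sat  2166: Wed/Sun  2167: Thu/Mon  2168: Fri/Wed  …(50 more)…  2219: Fri/Tue  2220: Sat/Thu  2221: Mon/Fri  2222: Tue/Sat  2223: Wed/Sun  2224: Thu/Tue  2225: Sat/Wed  2226: Sun/Thu  2227: Mon/Fri  2228: Tue/Sun  2229: Thu/Mon  2230: Fri/Tue  2231: Sat/Wed  2232: Sun/Fri
Both conditions hold in: no year — 0.

0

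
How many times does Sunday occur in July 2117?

4

July 2117 has 31 days and begins on Thursday.
The first Sunday is July 4.
Sundays fall on 4, 11, 18, 25 — that's 4.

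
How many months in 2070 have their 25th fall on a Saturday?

2

Check the 25th of each month of 2070: Jan 25: Sat, Feb 25: Tue, Mar 25: Tue, Apr 25: Fri, May 25: Sun, Jun 25: Wed, Jul 25: Fri, Aug 25: Mon, Sep 25: Thu, Oct 25: Sat, Nov 25: Tue, Dec 25: Thu.
Saturday occurs in January, October — 2 months.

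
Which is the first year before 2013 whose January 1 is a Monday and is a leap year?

Jan 1 advances by 2 weekdays after a leap year and by 1 after a common year.
2013: Jan 1 is Tuesday.
2012: Sunday (leap)
2011: Saturday
2010: Friday
2009: Thursday
2008: Tuesday (leap)
2007: Monday
2006: Sunday
2005: Saturday
2004: Thursday (leap)
2003: Wednesday
2002: Tuesday
2001: Monday
2000: Saturday (leap)
1999: Friday
1998: Thursday
1997: Wednesday
1996: Monday (leap)
1996 begins on a Monday and is a leap year.

1996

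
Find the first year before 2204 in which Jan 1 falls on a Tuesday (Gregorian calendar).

Jan 1 advances by 2 weekdays after a leap year and by 1 after a common year.
2204: Jan 1 is Sunday (leap).
2203: Saturday
2202: Friday
2201: Thursday
2200: Wednesday
2199: Tuesday
2199 begins on a Tuesday

2199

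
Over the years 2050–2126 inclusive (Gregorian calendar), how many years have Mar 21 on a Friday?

11

Track Mar 21's weekday year by year (advancing +1, or +2 across a Feb 29):
  2050: Mon  2051: Tue (+1)  2052: Thu (+2)  2053: Fri (+1) ✓  2054: Sat (+1)
  2055: Sun (+1)  2056: Tue (+2)  2057: Wed (+1)  2058: Thu (+1)  2059: Fri (+1) ✓
  2060: Sun (+2)  2061: Mon (+1)  2062: Tue (+1)  2063: Wed (+1)  … (49 more years) …
  2113: Tue (+1)  2114: Wed (+1)  2115: Thu (+1)  2116: Sat (+2)  2117: Sun (+1)
  2118: Mon (+1)  2119: Tue (+1)  2120: Thu (+2)  2121: Fri (+1) ✓  2122: Sat (+1)
  2123: Sun (+1)  2124: Tue (+2)  2125: Wed (+1)  2126: Thu (+1)
Friday years: 2053, 2059, 2064, 2070, 2081, 2087, 2092, 2098, 2104, 2110, 2121 — 11 in total.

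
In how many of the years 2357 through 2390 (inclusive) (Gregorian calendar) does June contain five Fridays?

10

June has 30 days; it has five Fridays when Friday falls among the first (month-length − 28) days — i.e. when June 1 is one of Friday/Thursday.
June 1 by year: 2357:Sat 2358:Sun 2359:Mon 2360:Wed 2361:Thu✓ 2362:Fri✓ 2363:Sat 2364:Mon 2365:Tue 2366:Wed 2367:Thu✓ 2368:Sat 2369:Sun 2370:Mon 2371:Tue …(4 more)… 2376:Tue 2377:Wed 2378:Thu✓ 2379:Fri✓ 2380:Sun 2381:Mon 2382:Tue 2383:Wed 2384:Fri✓ 2385:Sat 2386:Sun 2387:Mon 2388:Wed 2389:Thu✓ 2390:Fri✓
Years with five Fridays: 2361, 2362, 2367, 2372, 2373, 2378, 2379, 2384, 2389, 2390 → 10.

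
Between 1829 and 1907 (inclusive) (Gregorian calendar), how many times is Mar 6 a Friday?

12

Track Mar 6's weekday year by year (advancing +1, or +2 across a Feb 29):
  1829: Fri ✓  1830: Sat (+1)  1831: Sun (+1)  1832: Tue (+2)  1833: Wed (+1)
  1834: Thu (+1)  1835: Fri (+1) ✓  1836: Sun (+2)  1837: Mon (+1)  1838: Tue (+1)
  1839: Wed (+1)  1840: Fri (+2) ✓  1841: Sat (+1)  1842: Sun (+1)  … (51 more years) …
  1894: Tue (+1)  1895: Wed (+1)  1896: Fri (+2) ✓  1897: Sat (+1)  1898: Sun (+1)
  1899: Mon (+1)  1900: Tue (+1)  1901: Wed (+1)  1902: Thu (+1)  1903: Fri (+1) ✓
  1904: Sun (+2)  1905: Mon (+1)  1906: Tue (+1)  1907: Wed (+1)
Friday years: 1829, 1835, 1840, 1846, 1857, 1863, 1868, 1874, 1885, 1891, 1896, 1903 — 12 in total.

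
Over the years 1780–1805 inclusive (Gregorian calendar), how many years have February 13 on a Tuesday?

Track February 13's weekday year by year (advancing +1, or +2 across a Feb 29):
  1780: Sun  1781: Tue (+2) ✓  1782: Wed (+1)  1783: Thu (+1)  1784: Fri (+1)
  1785: Sun (+2)  1786: Mon (+1)  1787: Tue (+1) ✓  1788: Wed (+1)  1789: Fri (+2)
  1790: Sat (+1)  1791: Sun (+1)  1792: Mon (+1)  1793: Wed (+2)  1794: Thu (+1)
  1795: Fri (+1)  1796: Sat (+1)  1797: Mon (+2)  1798: Tue (+1) ✓  1799: Wed (+1)
  1800: Thu (+1)  1801: Fri (+1)  1802: Sat (+1)  1803: Sun (+1)  1804: Mon (+1)
  1805: Wed (+2)
Tuesday years: 1781, 1787, 1798 — 3 in total.

3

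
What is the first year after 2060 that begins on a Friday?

2066

Jan 1 advances by 2 weekdays after a leap year and by 1 after a common year.
2060: Jan 1 is Thursday (leap).
2061: Saturday
2062: Sunday
2063: Monday
2064: Tuesday (leap)
2065: Thursday
2066: Friday
2066 begins on a Friday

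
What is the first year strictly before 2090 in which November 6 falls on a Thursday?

2087

From one year to the next, a fixed date's weekday advances by 1, or by 2 when a Feb 29 lies between the two dates.
2090: November 6 is Monday.
2089: Sunday (−1)
2088: Saturday (−1)
2087: Thursday (−2)
November 6 falls on a Thursday in 2087.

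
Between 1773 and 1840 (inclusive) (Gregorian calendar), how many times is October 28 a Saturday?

9

Track October 28's weekday year by year (advancing +1, or +2 across a Feb 29):
  1773: Thu  1774: Fri (+1)  1775: Sat (+1) ✓  1776: Mon (+2)  1777: Tue (+1)
  1778: Wed (+1)  1779: Thu (+1)  1780: Sat (+2) ✓  1781: Sun (+1)  1782: Mon (+1)
  1783: Tue (+1)  1784: Thu (+2)  1785: Fri (+1)  1786: Sat (+1) ✓  … (40 more years) …
  1827: Sun (+1)  1828: Tue (+2)  1829: Wed (+1)  1830: Thu (+1)  1831: Fri (+1)
  1832: Sun (+2)  1833: Mon (+1)  1834: Tue (+1)  1835: Wed (+1)  1836: Fri (+2)
  1837: Sat (+1) ✓  1838: Sun (+1)  1839: Mon (+1)  1840: Wed (+2)
Saturday years: 1775, 1780, 1786, 1797, 1809, 1815, 1820, 1826, 1837 — 9 in total.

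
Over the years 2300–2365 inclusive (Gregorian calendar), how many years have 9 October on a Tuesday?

Track 9 October's weekday year by year (advancing +1, or +2 across a Feb 29):
  2300: Tue ✓  2301: Wed (+1)  2302: Thu (+1)  2303: Fri (+1)  2304: Sun (+2)
  2305: Mon (+1)  2306: Tue (+1) ✓  2307: Wed (+1)  2308: Fri (+2)  2309: Sat (+1)
  2310: Sun (+1)  2311: Mon (+1)  2312: Wed (+2)  2313: Thu (+1)  … (38 more years) …
  2352: Thu (+2)  2353: Fri (+1)  2354: Sat (+1)  2355: Sun (+1)  2356: Tue (+2) ✓
  2357: Wed (+1)  2358: Thu (+1)  2359: Fri (+1)  2360: Sun (+2)  2361: Mon (+1)
  2362: Tue (+1) ✓  2363: Wed (+1)  2364: Fri (+2)  2365: Sat (+1)
Tuesday years: 2300, 2306, 2317, 2323, 2328, 2334, 2345, 2351, 2356, 2362 — 10 in total.

10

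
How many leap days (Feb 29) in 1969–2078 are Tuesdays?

4

Leap years in 1969–2078: 27 of them.
Feb 29 weekday advances by 5 (mod 7) from one leap year to the next four years later (or differs when a century non-leap intervenes).
Leap-day weekdays: 1972:Tue✓ 1976:Sun 1980:Fri 1984:Wed 1988:Mon 1992:Sat 1996:Thu 2000:Tue✓ 2004:Sun 2008:Fri 2012:Wed 2016:Mon 2020:Sat 2024:Thu 2028:Tue✓ 2032:Sun 2036:Fri 2040:Wed 2044:Mon 2048:Sat 2052:Thu 2056:Tue✓ 2060:Sun 2064:Fri 2068:Wed 2072:Mon 2076:Sat
Tuesday: 1972, 2000, 2028, 2056 → 4.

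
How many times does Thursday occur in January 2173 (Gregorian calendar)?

January 2173 has 31 days and begins on Friday.
The first Thursday is January 7.
Thursdays fall on 7, 14, 21, 28 — that's 4.

4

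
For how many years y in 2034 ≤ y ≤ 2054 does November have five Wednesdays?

November has 30 days; it has five Wednesdays when Wednesday falls among the first (month-length − 28) days — i.e. when November 1 is one of Wednesday/Tuesday.
November 1 by year: 2034:Wed✓ 2035:Thu 2036:Sat 2037:Sun 2038:Mon 2039:Tue✓ 2040:Thu 2041:Fri 2042:Sat 2043:Sun 2044:Tue✓ 2045:Wed✓ 2046:Thu 2047:Fri 2048:Sun 2049:Mon 2050:Tue✓ 2051:Wed✓ 2052:Fri 2053:Sat 2054:Sun
Years with five Wednesdays: 2034, 2039, 2044, 2045, 2050, 2051 → 6.

6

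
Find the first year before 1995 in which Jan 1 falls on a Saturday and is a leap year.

Jan 1 advances by 2 weekdays after a leap year and by 1 after a common year.
1995: Jan 1 is Sunday.
1994: Saturday
1993: Friday
1992: Wednesday (leap)
1991: Tuesday
1990: Monday
1989: Sunday
1988: Friday (leap)
1987: Thursday
1986: Wednesday
1985: Tuesday
1984: Sunday (leap)
1983: Saturday
1982: Friday
1981: Thursday
1980: Tuesday (leap)
1979: Monday
1978: Sunday
1977: Saturday
1976: Thursday (leap)
1975: Wednesday
1974: Tuesday
1973: Monday
1972: Saturday (leap)
1972 begins on a Saturday and is a leap year.

1972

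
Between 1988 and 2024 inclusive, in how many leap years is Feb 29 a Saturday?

2

Leap years in 1988–2024: 10 of them.
Feb 29 weekday advances by 5 (mod 7) from one leap year to the next four years later (or differs when a century non-leap intervenes).
Leap-day weekdays: 1988:Mon 1992:Sat✓ 1996:Thu 2000:Tue 2004:Sun 2008:Fri 2012:Wed 2016:Mon 2020:Sat✓ 2024:Thu
Saturday: 1992, 2020 → 2.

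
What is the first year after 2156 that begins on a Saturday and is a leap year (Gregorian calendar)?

2180

Jan 1 advances by 2 weekdays after a leap year and by 1 after a common year.
2156: Jan 1 is Thursday (leap).
2157: Saturday
2158: Sunday
2159: Monday
2160: Tuesday (leap)
2161: Thursday
2162: Friday
2163: Saturday
2164: Sunday (leap)
2165: Tuesday
2166: Wednesday
2167: Thursday
2168: Friday (leap)
2169: Sunday
2170: Monday
2171: Tuesday
2172: Wednesday (leap)
2173: Friday
2174: Saturday
2175: Sunday
2176: Monday (leap)
2177: Wednesday
2178: Thursday
2179: Friday
2180: Saturday (leap)
2180 begins on a Saturday and is a leap year.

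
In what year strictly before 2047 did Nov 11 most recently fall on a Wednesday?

From one year to the next, a fixed date's weekday advances by 1, or by 2 when a Feb 29 lies between the two dates.
2047: November 11 is Monday.
2046: Sunday (−1)
2045: Saturday (−1)
2044: Friday (−1)
2043: Wednesday (−2)
Nov 11 falls on a Wednesday in 2043.

2043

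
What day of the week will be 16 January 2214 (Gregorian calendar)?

January 1, 2214 is a Saturday.
January 16 is day 16 of the year, i.e. 15 days after Jan 1.
15 mod 7 = 1, so advance 1 weekday from Saturday: Sunday.

Sunday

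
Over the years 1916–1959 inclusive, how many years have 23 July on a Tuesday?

6

Track 23 July's weekday year by year (advancing +1, or +2 across a Feb 29):
  1916: Sun  1917: Mon (+1)  1918: Tue (+1) ✓  1919: Wed (+1)  1920: Fri (+2)
  1921: Sat (+1)  1922: Sun (+1)  1923: Mon (+1)  1924: Wed (+2)  1925: Thu (+1)
  1926: Fri (+1)  1927: Sat (+1)  1928: Mon (+2)  1929: Tue (+1) ✓  … (16 more years) …
  1946: Tue (+1) ✓  1947: Wed (+1)  1948: Fri (+2)  1949: Sat (+1)  1950: Sun (+1)
  1951: Mon (+1)  1952: Wed (+2)  1953: Thu (+1)  1954: Fri (+1)  1955: Sat (+1)
  1956: Mon (+2)  1957: Tue (+1) ✓  1958: Wed (+1)  1959: Thu (+1)
Tuesday years: 1918, 1929, 1935, 1940, 1946, 1957 — 6 in total.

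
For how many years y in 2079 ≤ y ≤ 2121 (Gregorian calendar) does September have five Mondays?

September has 30 days; it has five Mondays when Monday falls among the first (month-length − 28) days — i.e. when September 1 is one of Monday/Sunday.
September 1 by year: 2079:Fri 2080:Sun✓ 2081:Mon✓ 2082:Tue 2083:Wed 2084:Fri 2085:Sat 2086:Sun✓ 2087:Mon✓ 2088:Wed 2089:Thu 2090:Fri 2091:Sat 2092:Mon✓ 2093:Tue …(13 more)… 2107:Thu 2108:Sat 2109:Sun✓ 2110:Mon✓ 2111:Tue 2112:Thu 2113:Fri 2114:Sat 2115:Sun✓ 2116:Tue 2117:Wed 2118:Thu 2119:Fri 2120:Sun✓ 2121:Mon✓
Years with five Mondays: 2080, 2081, 2086, 2087, 2092, 2097, 2098, 2104, 2109, 2110, 2115, 2120, 2121 → 13.

13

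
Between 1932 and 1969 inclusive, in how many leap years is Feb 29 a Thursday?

2

Leap years in 1932–1969: 10 of them.
Feb 29 weekday advances by 5 (mod 7) from one leap year to the next four years later (or differs when a century non-leap intervenes).
Leap-day weekdays: 1932:Mon 1936:Sat 1940:Thu✓ 1944:Tue 1948:Sun 1952:Fri 1956:Wed 1960:Mon 1964:Sat 1968:Thu✓
Thursday: 1940, 1968 → 2.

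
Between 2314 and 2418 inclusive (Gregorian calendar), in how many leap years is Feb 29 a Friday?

Leap years in 2314–2418: 26 of them.
Feb 29 weekday advances by 5 (mod 7) from one leap year to the next four years later (or differs when a century non-leap intervenes).
Leap-day weekdays: 2316:Tue 2320:Sun 2324:Fri✓ 2328:Wed 2332:Mon 2336:Sat 2340:Thu 2344:Tue 2348:Sun 2352:Fri✓ 2356:Wed 2360:Mon 2364:Sat 2368:Thu 2372:Tue 2376:Sun 2380:Fri✓ 2384:Wed 2388:Mon 2392:Sat 2396:Thu 2400:Tue 2404:Sun 2408:Fri✓ 2412:Wed 2416:Mon
Friday: 2324, 2352, 2380, 2408 → 4.

4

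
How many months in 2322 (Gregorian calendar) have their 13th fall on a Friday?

Check the 13th of each month of 2322: Jan 13: Fri, Feb 13: Mon, Mar 13: Mon, Apr 13: Thu, May 13: Sat, Jun 13: Tue, Jul 13: Thu, Aug 13: Sun, Sep 13: Wed, Oct 13: Fri, Nov 13: Mon, Dec 13: Wed.
Friday occurs in January, October — 2 months.

2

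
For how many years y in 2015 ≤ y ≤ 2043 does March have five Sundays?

13

March has 31 days; it has five Sundays when Sunday falls among the first (month-length − 28) days — i.e. when March 1 is one of Sunday/Saturday/Friday.
March 1 by year: 2015:Sun✓ 2016:Tue 2017:Wed 2018:Thu 2019:Fri✓ 2020:Sun✓ 2021:Mon 2022:Tue 2023:Wed 2024:Fri✓ 2025:Sat✓ 2026:Sun✓ 2027:Mon 2028:Wed 2029:Thu 2030:Fri✓ 2031:Sat✓ 2032:Mon 2033:Tue 2034:Wed 2035:Thu 2036:Sat✓ 2037:Sun✓ 2038:Mon 2039:Tue 2040:Thu 2041:Fri✓ 2042:Sat✓ 2043:Sun✓
Years with five Sundays: 2015, 2019, 2020, 2024, 2025, 2026, 2030, 2031, 2036, 2037, 2041, 2042, 2043 → 13.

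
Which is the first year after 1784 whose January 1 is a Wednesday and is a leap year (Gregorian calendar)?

Jan 1 advances by 2 weekdays after a leap year and by 1 after a common year.
1784: Jan 1 is Thursday (leap).
1785: Saturday
1786: Sunday
1787: Monday
1788: Tuesday (leap)
1789: Thursday
1790: Friday
1791: Saturday
1792: Sunday (leap)
1793: Tuesday
1794: Wednesday
1795: Thursday
1796: Friday (leap)
1797: Sunday
1798: Monday
1799: Tuesday
1800: Wednesday
1801: Thursday
1802: Friday
1803: Saturday
1804: Sunday (leap)
1805: Tuesday
1806: Wednesday
1807: Thursday
1808: Friday (leap)
1809: Sunday
1810: Monday
1811: Tuesday
1812: Wednesday (leap)
1812 begins on a Wednesday and is a leap year.

1812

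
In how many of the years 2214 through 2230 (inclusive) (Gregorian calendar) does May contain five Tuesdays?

7

May has 31 days; it has five Tuesdays when Tuesday falls among the first (month-length − 28) days — i.e. when May 1 is one of Tuesday/Monday/Sunday.
May 1 by year: 2214:Sun✓ 2215:Mon✓ 2216:Wed 2217:Thu 2218:Fri 2219:Sat 2220:Mon✓ 2221:Tue✓ 2222:Wed 2223:Thu 2224:Sat 2225:Sun✓ 2226:Mon✓ 2227:Tue✓ 2228:Thu 2229:Fri 2230:Sat
Years with five Tuesdays: 2214, 2215, 2220, 2221, 2225, 2226, 2227 → 7.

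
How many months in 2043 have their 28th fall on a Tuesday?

2

Check the 28th of each month of 2043: Jan 28: Wed, Feb 28: Sat, Mar 28: Sat, Apr 28: Tue, May 28: Thu, Jun 28: Sun, Jul 28: Tue, Aug 28: Fri, Sep 28: Mon, Oct 28: Wed, Nov 28: Sat, Dec 28: Mon.
Tuesday occurs in April, July — 2 months.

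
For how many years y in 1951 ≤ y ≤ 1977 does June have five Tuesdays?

June has 30 days; it has five Tuesdays when Tuesday falls among the first (month-length − 28) days — i.e. when June 1 is one of Tuesday/Monday.
June 1 by year: 1951:Fri 1952:Sun 1953:Mon✓ 1954:Tue✓ 1955:Wed 1956:Fri 1957:Sat 1958:Sun 1959:Mon✓ 1960:Wed 1961:Thu 1962:Fri 1963:Sat 1964:Mon✓ 1965:Tue✓ 1966:Wed 1967:Thu 1968:Sat 1969:Sun 1970:Mon✓ 1971:Tue✓ 1972:Thu 1973:Fri 1974:Sat 1975:Sun 1976:Tue✓ 1977:Wed
Years with five Tuesdays: 1953, 1954, 1959, 1964, 1965, 1970, 1971, 1976 → 8.

8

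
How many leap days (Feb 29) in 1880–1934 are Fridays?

Leap years in 1880–1934: 13 of them.
Feb 29 weekday advances by 5 (mod 7) from one leap year to the next four years later (or differs when a century non-leap intervenes).
Leap-day weekdays: 1880:Sun 1884:Fri✓ 1888:Wed 1892:Mon 1896:Sat 1904:Mon 1908:Sat 1912:Thu 1916:Tue 1920:Sun 1924:Fri✓ 1928:Wed 1932:Mon
Friday: 1884, 1924 → 2.

2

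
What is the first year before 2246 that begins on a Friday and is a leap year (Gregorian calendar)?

2236

Jan 1 advances by 2 weekdays after a leap year and by 1 after a common year.
2246: Jan 1 is Thursday.
2245: Wednesday
2244: Monday (leap)
2243: Sunday
2242: Saturday
2241: Friday
2240: Wednesday (leap)
2239: Tuesday
2238: Monday
2237: Sunday
2236: Friday (leap)
2236 begins on a Friday and is a leap year.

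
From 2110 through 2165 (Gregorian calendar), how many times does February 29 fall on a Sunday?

2

Leap years in 2110–2165: 14 of them.
Feb 29 weekday advances by 5 (mod 7) from one leap year to the next four years later (or differs when a century non-leap intervenes).
Leap-day weekdays: 2112:Mon 2116:Sat 2120:Thu 2124:Tue 2128:Sun✓ 2132:Fri 2136:Wed 2140:Mon 2144:Sat 2148:Thu 2152:Tue 2156:Sun✓ 2160:Fri 2164:Wed
Sunday: 2128, 2156 → 2.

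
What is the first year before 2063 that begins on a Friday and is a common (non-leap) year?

Jan 1 advances by 2 weekdays after a leap year and by 1 after a common year.
2063: Jan 1 is Monday.
2062: Sunday
2061: Saturday
2060: Thursday (leap)
2059: Wednesday
2058: Tuesday
2057: Monday
2056: Saturday (leap)
2055: Friday
2055 begins on a Friday and is a common year.

2055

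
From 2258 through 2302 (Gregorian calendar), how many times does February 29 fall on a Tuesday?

Leap years in 2258–2302: 10 of them.
Feb 29 weekday advances by 5 (mod 7) from one leap year to the next four years later (or differs when a century non-leap intervenes).
Leap-day weekdays: 2260:Wed 2264:Mon 2268:Sat 2272:Thu 2276:Tue✓ 2280:Sun 2284:Fri 2288:Wed 2292:Mon 2296:Sat
Tuesday: 2276 → 1.

1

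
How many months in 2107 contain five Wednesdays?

A month of length L has five Wednesdays iff its first Wednesday is on day ≤ L−28 (so day 1–3 in a 31-day month, 1–2 in a 30-day month, day 1 in a leap February).
Checking each month of 2107: Jan starts Sat (31d); Feb starts Tue (28d); Mar starts Tue (31d) ✓; Apr starts Fri (30d); May starts Sun (31d); Jun starts Wed (30d) ✓; Jul starts Fri (31d); Aug starts Mon (31d) ✓; Sep starts Thu (30d); Oct starts Sat (31d); Nov starts Tue (30d) ✓; Dec starts Thu (31d).
Five-Wednesday months: March, June, August, November → 4.

4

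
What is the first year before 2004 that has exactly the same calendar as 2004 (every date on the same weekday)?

Two years share a calendar iff Jan 1 falls on the same weekday and both are leap or both are common. 2004: Jan 1 is Thursday, leap year.
2003: Jan 1 Wednesday, common
2002: Jan 1 Tuesday, common
2001: Jan 1 Monday, common
2000: Jan 1 Saturday, leap
1999: Jan 1 Friday, common
1998: Jan 1 Thursday, common
1997: Jan 1 Wednesday, common
1996: Jan 1 Monday, leap
1995: Jan 1 Sunday, common
1994: Jan 1 Saturday, common
1993: Jan 1 Friday, common
1992: Jan 1 Wednesday, leap
1991: Jan 1 Tuesday, common
1990: Jan 1 Monday, common
1989: Jan 1 Sunday, common
1988: Jan 1 Friday, leap
1987: Jan 1 Thursday, common
1986: Jan 1 Wednesday, common
1985: Jan 1 Tuesday, common
1984: Jan 1 Sunday, leap
1983: Jan 1 Saturday, common
1982: Jan 1 Friday, common
1981: Jan 1 Thursday, common
1980: Jan 1 Tuesday, leap
1979: Jan 1 Monday, common
1978: Jan 1 Sunday, common
1977: Jan 1 Saturday, common
1976: Jan 1 Thursday, leap
1976 matches on both conditions.

1976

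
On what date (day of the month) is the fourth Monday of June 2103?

25

June 1, 2103 is a Friday, so the first Monday is the 4th.
The fourth Monday is 4 + 21 = 25.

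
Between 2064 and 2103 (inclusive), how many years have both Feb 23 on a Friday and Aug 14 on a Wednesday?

1

Check each year's weekday for Feb 23 and Aug 14:
  2064: Sat/Thu  2065: Mon/Fri  2066: Tue/Sat  2067: Wed/Sun  2068: Thu/Tue  2069: Sat/Wed  2070: Sun/Thu  2071: Mon/Fri  2072: Tue/Sun  2073: Thu/Mon  2074: Fri/Tue  2075: Sat/Wed  2076: Sun/Fri  2077: Tue/Sat  …(12 more)…  2090: Thu/Mon  2091: Fri/Tue  2092: Sat/Thu  2093: Mon/Fri  2094: Tue/Sat  2095: Wed/Sun  2096: Thu/Tue  2097: Sat/Wed  2098: Sun/Thu  2099: Mon/Fri  2100: Tue/Sat  2101: Wed/Sun  2102: Thu/Mon  2103: Fri/Tue
Both conditions hold in: 2080 — 1.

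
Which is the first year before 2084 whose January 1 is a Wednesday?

2081

Jan 1 advances by 2 weekdays after a leap year and by 1 after a common year.
2084: Jan 1 is Saturday (leap).
2083: Friday
2082: Thursday
2081: Wednesday
2081 begins on a Wednesday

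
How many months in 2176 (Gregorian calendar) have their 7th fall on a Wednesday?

2

Check the 7th of each month of 2176: Jan 7: Sun, Feb 7: Wed, Mar 7: Thu, Apr 7: Sun, May 7: Tue, Jun 7: Fri, Jul 7: Sun, Aug 7: Wed, Sep 7: Sat, Oct 7: Mon, Nov 7: Thu, Dec 7: Sat.
Wednesday occurs in February, August — 2 months.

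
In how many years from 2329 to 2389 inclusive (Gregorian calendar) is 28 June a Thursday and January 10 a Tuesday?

Check each year's weekday for 28 June and January 10:
  2329: Fri/Thu  2330: Sat/Fri  2331: Sun/Sat  2332: Tue/Sun  2333: Wed/Tue  2334: Thu/Wed  2335: Fri/Thu  2336: Sun/Fri  2337: Mon/Sun  2338: Tue/Mon  2339: Wed/Tue  2340: Fri/Wed  2341: Sat/Fri  2342: Sun/Sat  …(33 more)…  2376: Mon/Sat  2377: Tue/Mon  2378: Wed/Tue  2379: Thu/Wed  2380: Sat/Thu  2381: Sun/Sat  2382: Mon/Sun  2383: Tue/Mon  2384: Thu/Tue ✓  2385: Fri/Thu  2386: Sat/Fri  2387: Sun/Sat  2388: Tue/Sun  2389: Wed/Tue
Both conditions hold in: 2356, 2384 — 2.

2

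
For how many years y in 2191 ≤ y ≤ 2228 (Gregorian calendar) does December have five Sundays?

17

December has 31 days; it has five Sundays when Sunday falls among the first (month-length − 28) days — i.e. when December 1 is one of Sunday/Saturday/Friday.
December 1 by year: 2191:Thu 2192:Sat✓ 2193:Sun✓ 2194:Mon 2195:Tue 2196:Thu 2197:Fri✓ 2198:Sat✓ 2199:Sun✓ 2200:Mon 2201:Tue 2202:Wed 2203:Thu 2204:Sat✓ 2205:Sun✓ …(8 more)… 2214:Thu 2215:Fri✓ 2216:Sun✓ 2217:Mon 2218:Tue 2219:Wed 2220:Fri✓ 2221:Sat✓ 2222:Sun✓ 2223:Mon 2224:Wed 2225:Thu 2226:Fri✓ 2227:Sat✓ 2228:Mon
Years with five Sundays: 2192, 2193, 2197, 2198, 2199, 2204, 2205, 2209, 2210, 2211, 2215, 2216, 2220, 2221, 2222, 2226, 2227 → 17.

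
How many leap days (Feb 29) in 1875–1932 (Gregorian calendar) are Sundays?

2

Leap years in 1875–1932: 14 of them.
Feb 29 weekday advances by 5 (mod 7) from one leap year to the next four years later (or differs when a century non-leap intervenes).
Leap-day weekdays: 1876:Tue 1880:Sun✓ 1884:Fri 1888:Wed 1892:Mon 1896:Sat 1904:Mon 1908:Sat 1912:Thu 1916:Tue 1920:Sun✓ 1924:Fri 1928:Wed 1932:Mon
Sunday: 1880, 1920 → 2.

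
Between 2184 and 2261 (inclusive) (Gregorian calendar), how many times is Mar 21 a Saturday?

Track Mar 21's weekday year by year (advancing +1, or +2 across a Feb 29):
  2184: Sun  2185: Mon (+1)  2186: Tue (+1)  2187: Wed (+1)  2188: Fri (+2)
  2189: Sat (+1) ✓  2190: Sun (+1)  2191: Mon (+1)  2192: Wed (+2)  2193: Thu (+1)
  2194: Fri (+1)  2195: Sat (+1) ✓  2196: Mon (+2)  2197: Tue (+1)  … (50 more years) …
  2248: Tue (+2)  2249: Wed (+1)  2250: Thu (+1)  2251: Fri (+1)  2252: Sun (+2)
  2253: Mon (+1)  2254: Tue (+1)  2255: Wed (+1)  2256: Fri (+2)  2257: Sat (+1) ✓
  2258: Sun (+1)  2259: Mon (+1)  2260: Wed (+2)  2261: Thu (+1)
Saturday years: 2189, 2195, 2201, 2207, 2212, 2218, 2229, 2235, 2240, 2246, 2257 — 11 in total.

11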